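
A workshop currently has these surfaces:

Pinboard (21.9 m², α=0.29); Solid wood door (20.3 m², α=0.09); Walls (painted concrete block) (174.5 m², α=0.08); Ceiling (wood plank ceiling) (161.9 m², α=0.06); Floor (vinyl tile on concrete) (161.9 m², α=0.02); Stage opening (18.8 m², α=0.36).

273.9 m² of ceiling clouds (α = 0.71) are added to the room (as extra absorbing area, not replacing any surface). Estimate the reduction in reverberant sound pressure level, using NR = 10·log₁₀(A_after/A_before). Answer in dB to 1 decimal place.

7.5 dB

Equivalent absorption area: A_before = 21.9×0.29 + 20.3×0.09 + 174.5×0.08 + 161.9×0.06 + 161.9×0.02 + 18.8×0.36 = 41.858 m².
Added absorption = 273.9 × 0.71 = 194.469 sabins.
A_after = 41.858 + 194.469 = 236.327 sabins.
NR = 10·log₁₀(236.327/41.858) = 7.5 dB.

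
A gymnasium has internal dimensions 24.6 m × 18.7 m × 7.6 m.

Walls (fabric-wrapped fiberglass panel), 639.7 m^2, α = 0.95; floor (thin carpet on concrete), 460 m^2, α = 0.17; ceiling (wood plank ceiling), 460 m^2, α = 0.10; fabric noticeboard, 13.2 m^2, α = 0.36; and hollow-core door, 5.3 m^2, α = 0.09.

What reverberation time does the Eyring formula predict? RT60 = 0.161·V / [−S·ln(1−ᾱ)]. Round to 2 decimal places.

Total surface area S = 639.7 + 460 + 460 + 13.2 + 5.3 = 1578.2 m^2.
Absorption A = 639.7×0.95 + 460×0.17 + 460×0.10 + 13.2×0.36 + 5.3×0.09 = 737.144 sabins.
ᾱ = 737.144 / 1578.2 = 0.4671.
−S·ln(1−ᾱ) = −1578.2 × ln(1 − 0.4671) = 993.353.
V = 24.6 × 18.7 × 7.6 = 3496.152 m³.
T = 0.161·V/[−S·ln(1−ᾱ)] = 0.161·3496.152/993.353 = 0.57 s.

0.57 seconds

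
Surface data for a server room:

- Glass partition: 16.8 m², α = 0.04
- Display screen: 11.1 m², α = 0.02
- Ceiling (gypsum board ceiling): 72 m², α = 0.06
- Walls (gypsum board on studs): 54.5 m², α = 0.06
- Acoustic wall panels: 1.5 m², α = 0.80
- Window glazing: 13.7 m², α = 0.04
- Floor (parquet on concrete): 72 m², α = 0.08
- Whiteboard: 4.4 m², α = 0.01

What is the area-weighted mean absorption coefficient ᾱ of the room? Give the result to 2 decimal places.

S = Σ Sᵢ = 16.8 + 11.1 + 72 + 54.5 + 1.5 + 13.7 + 72 + 4.4 = 246.0 m².
Σ(Sᵢαᵢ) = 16.8×0.04 + 11.1×0.02 + 72×0.06 + 54.5×0.06 + 1.5×0.80 + 13.7×0.04 + 72×0.08 + 4.4×0.01 = 16.036.
ᾱ = A/S = 0.07.

0.07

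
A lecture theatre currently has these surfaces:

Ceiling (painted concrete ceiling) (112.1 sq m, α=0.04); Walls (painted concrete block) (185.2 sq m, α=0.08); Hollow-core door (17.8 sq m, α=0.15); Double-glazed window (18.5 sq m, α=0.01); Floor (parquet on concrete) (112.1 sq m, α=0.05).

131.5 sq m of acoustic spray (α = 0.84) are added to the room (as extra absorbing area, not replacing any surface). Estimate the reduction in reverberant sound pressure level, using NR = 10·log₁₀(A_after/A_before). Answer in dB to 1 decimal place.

A_before = Σ Sᵢαᵢ = 112.1·0.04 + 185.2·0.08 + 17.8·0.15 + 18.5·0.01 + 112.1·0.05 = 27.760 sabins.
Treatment contributes 131.5·0.84 = 110.460 sabins.
New total A_after = 138.220 sabins.
Reduction = 10 log₁₀(A_after/A_before) = 10 log₁₀(4.9791) = 7.0 dB.

7.0 dB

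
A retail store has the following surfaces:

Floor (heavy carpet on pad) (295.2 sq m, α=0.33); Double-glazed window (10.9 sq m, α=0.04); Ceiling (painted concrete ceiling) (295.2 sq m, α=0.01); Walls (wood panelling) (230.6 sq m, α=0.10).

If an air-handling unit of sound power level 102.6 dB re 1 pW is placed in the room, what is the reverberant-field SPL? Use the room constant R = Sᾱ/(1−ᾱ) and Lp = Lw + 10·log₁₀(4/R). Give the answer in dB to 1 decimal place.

Σ(Sᵢαᵢ) = 295.2×0.33 + 10.9×0.04 + 295.2×0.01 + 230.6×0.10 = 123.864; total area S = 831.9 sq m.
ᾱ = 123.864/831.9 = 0.1489; R = Sᾱ/(1−ᾱ) = 123.864/(1−0.1489) = 145.534 sq m.
Lp = Lw + 10 log₁₀(4/R) = 102.6 -15.61 = 87.0 dB.

87.0 dB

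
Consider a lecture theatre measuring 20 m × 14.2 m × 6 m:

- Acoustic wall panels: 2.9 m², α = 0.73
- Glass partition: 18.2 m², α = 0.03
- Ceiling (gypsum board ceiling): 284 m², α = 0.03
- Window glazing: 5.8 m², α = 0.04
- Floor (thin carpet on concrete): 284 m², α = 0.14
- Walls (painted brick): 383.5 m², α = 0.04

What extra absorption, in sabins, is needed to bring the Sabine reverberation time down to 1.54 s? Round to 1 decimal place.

Equivalent absorption area: A₁ = 2.9·0.73 + 18.2·0.03 + 284·0.03 + 5.8·0.04 + 284·0.14 + 383.5·0.04 = 66.515 m².
Target A₂ = 0.161·1704/1.54 = 178.145 sabins (V = 1704 m³).
Additional absorption ΔA = 178.145 − 66.515 = 111.6 sabins.

111.6 sabins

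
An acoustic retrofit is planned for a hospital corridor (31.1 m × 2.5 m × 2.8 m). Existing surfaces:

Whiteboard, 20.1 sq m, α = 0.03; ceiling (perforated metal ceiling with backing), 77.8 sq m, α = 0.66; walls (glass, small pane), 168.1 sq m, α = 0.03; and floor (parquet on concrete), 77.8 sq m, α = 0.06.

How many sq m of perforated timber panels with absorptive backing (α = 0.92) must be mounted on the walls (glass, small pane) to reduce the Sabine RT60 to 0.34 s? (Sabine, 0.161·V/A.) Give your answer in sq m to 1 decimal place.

Summing Sᵢαᵢ: 0.603 + 51.348 + 5.043 + 4.668 → A₁ = 61.662 sabins.
Required A₂ = 0.161·217.7/0.34 = 103.087 sabins.
Absorption to add: 103.087 − 61.662 = 41.425 sabins.
Net gain per sq m: Δα = 0.92 − 0.03 = 0.89.
Area = ΔA/Δα = 41.425/0.89 = 46.5 sq m.

46.5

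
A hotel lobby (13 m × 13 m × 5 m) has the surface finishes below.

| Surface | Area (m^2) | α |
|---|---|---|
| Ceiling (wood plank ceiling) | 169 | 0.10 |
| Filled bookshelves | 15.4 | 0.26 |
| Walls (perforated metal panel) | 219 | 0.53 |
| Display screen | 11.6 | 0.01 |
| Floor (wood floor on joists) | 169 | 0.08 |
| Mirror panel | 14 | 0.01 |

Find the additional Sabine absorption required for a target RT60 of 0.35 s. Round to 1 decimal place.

238.0 sabins

A₁ = Σ Sᵢαᵢ = 169×0.10 + 15.4×0.26 + 219×0.53 + 11.6×0.01 + 169×0.08 + 14×0.01 = 150.750 sabins.
Target A₂ = 0.161·845/0.35 = 388.700 sabins (V = 845 m³).
Additional absorption ΔA = 388.700 − 150.750 = 238.0 sabins.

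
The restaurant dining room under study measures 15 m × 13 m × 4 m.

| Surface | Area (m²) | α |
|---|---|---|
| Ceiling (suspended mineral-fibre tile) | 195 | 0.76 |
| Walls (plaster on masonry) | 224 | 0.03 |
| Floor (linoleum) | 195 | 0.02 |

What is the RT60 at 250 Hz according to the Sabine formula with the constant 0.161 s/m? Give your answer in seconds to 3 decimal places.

Total absorption A = 195×0.76 + 224×0.03 + 195×0.02
  = 148.200 + 6.720 + 3.900 = 158.820 m² sabins.
Volume V = 15 × 13 × 4 = 780 m³.
RT60 = 0.161 · V / A = 0.161 × 780 / 158.820 = 0.791 s.

0.791 s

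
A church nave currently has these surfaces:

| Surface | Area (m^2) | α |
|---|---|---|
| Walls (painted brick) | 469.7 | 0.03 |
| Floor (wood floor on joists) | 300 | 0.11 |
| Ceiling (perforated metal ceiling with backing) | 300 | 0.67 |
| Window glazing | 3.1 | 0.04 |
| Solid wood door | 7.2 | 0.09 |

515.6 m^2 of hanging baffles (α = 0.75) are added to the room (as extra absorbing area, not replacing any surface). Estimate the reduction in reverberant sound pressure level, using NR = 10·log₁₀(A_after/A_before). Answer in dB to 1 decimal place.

4.1 dB

Equivalent absorption area: A_before = 469.7·0.03 + 300·0.11 + 300·0.67 + 3.1·0.04 + 7.2·0.09 = 248.863 m^2.
Treatment contributes 515.6·0.75 = 386.700 sabins.
New total A_after = 635.563 sabins.
NR = 10·log₁₀(635.563/248.863) = 4.1 dB.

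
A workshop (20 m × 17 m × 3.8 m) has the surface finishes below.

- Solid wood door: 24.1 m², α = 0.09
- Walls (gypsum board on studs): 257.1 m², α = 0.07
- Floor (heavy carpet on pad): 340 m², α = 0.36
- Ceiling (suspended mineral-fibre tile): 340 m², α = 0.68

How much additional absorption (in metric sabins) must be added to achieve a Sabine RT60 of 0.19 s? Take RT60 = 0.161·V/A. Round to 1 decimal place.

A₁ = Σ Sᵢαᵢ = 24.1*0.09 + 257.1*0.07 + 340*0.36 + 340*0.68 = 373.766 sabins.
Target A₂ = 0.161·1292/0.19 = 1094.800 sabins (V = 1292 m³).
Shortfall: 1094.800 − 373.766 = 721.0 sabins.

721.0 sabins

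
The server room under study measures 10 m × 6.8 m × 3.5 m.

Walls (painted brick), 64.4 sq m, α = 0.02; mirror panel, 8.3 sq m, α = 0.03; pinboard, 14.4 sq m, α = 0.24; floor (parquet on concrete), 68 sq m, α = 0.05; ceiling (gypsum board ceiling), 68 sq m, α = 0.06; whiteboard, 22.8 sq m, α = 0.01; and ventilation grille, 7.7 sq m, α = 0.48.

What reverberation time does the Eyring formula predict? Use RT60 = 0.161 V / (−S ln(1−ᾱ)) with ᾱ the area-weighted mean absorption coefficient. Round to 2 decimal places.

Total surface area S = 64.4 + 8.3 + 14.4 + 68 + 68 + 22.8 + 7.7 = 253.6 sq m.
Σ(Sᵢαᵢ) = 64.4×0.02 + 8.3×0.03 + 14.4×0.24 + 68×0.05 + 68×0.06 + 22.8×0.01 + 7.7×0.48 = 16.397.
Mean coefficient ᾱ = A/S = 0.0647.
Eyring denominator: −S ln(1−ᾱ) = 16.963.
V = 10 × 6.8 × 3.5 = 238 m³.
T = 0.161·V/[−S·ln(1−ᾱ)] = 0.161·238/16.963 = 2.26 s.

2.26 seconds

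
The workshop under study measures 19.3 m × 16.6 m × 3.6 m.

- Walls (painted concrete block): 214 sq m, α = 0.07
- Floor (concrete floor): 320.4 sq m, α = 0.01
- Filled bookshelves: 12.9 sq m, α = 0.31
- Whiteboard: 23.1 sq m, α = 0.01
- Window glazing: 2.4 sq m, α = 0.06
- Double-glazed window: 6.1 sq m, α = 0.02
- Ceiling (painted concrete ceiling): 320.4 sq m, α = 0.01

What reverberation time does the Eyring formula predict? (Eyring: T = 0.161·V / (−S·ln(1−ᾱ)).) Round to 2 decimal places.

S = Σ Sᵢ = 899.3 sq m.
Σ(Sᵢαᵢ) = 214×0.07 + 320.4×0.01 + 12.9×0.31 + 23.1×0.01 + 2.4×0.06 + 6.1×0.02 + 320.4×0.01 = 25.884.
Mean coefficient ᾱ = A/S = 0.0288.
Eyring denominator: −S ln(1−ᾱ) = 26.280.
V = 19.3 × 16.6 × 3.6 = 1153.368 m³.
RT60 = 0.161 × 1153.368 / 26.280 = 7.07 s.

7.07 seconds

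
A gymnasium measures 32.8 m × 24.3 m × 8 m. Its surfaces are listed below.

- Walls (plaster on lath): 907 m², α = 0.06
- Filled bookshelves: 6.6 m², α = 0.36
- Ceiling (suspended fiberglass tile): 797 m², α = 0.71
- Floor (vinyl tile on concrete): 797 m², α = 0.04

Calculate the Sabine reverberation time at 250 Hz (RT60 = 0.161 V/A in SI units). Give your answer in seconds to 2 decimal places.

1.57 s

Equivalent absorption area: A = 907·0.06 + 6.6·0.36 + 797·0.71 + 797·0.04 = 654.546 m².
Volume V = 32.8 × 24.3 × 8 = 6376.32 m³.
Sabine: RT60 = 0.161 × 6376.32 / 654.546 = 1.57 s.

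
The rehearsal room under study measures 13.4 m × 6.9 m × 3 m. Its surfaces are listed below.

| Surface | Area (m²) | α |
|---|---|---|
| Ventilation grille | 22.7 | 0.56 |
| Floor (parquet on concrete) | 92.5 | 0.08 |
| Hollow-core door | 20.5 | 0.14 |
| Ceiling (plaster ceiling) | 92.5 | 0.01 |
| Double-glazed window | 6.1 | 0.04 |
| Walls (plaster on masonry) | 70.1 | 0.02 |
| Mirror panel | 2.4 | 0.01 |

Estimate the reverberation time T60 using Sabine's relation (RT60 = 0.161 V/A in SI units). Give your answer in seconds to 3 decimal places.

1.746 s

Equivalent absorption area: A = 22.7·0.56 + 92.5·0.08 + 20.5·0.14 + 92.5·0.01 + 6.1·0.04 + 70.1·0.02 + 2.4·0.01 = 25.577 m².
Volume V = 13.4 × 6.9 × 3 = 277.38 m³.
T = 0.161 V/A = 0.161·277.38/25.577 = 1.746 s.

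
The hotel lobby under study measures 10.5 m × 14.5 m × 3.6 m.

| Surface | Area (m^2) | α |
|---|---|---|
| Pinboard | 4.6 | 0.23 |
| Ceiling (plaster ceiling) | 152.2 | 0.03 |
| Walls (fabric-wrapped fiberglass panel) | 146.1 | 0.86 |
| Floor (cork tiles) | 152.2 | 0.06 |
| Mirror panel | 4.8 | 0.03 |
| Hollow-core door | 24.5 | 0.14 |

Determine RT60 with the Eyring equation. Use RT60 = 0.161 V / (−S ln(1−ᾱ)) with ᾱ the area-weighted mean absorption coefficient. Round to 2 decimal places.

0.52 sec

S = Σ Sᵢ = 484.4 m^2.
Absorption A = 4.6×0.23 + 152.2×0.03 + 146.1×0.86 + 152.2×0.06 + 4.8×0.03 + 24.5×0.14 = 143.976 sabins.
ᾱ = 143.976 / 484.4 = 0.2972.
−S·ln(1−ᾱ) = −484.4 × ln(1 − 0.2972) = 170.840.
V = 10.5 × 14.5 × 3.6 = 548.1 m³.
T = 0.161·V/[−S·ln(1−ᾱ)] = 0.161·548.1/170.840 = 0.52 s.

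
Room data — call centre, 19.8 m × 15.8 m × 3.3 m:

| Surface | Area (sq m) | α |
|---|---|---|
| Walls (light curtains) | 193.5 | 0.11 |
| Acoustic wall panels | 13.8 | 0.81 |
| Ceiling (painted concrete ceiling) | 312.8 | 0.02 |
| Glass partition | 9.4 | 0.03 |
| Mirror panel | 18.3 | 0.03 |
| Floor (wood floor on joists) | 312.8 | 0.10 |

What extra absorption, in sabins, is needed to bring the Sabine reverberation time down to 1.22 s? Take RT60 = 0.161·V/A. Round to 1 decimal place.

65.4 sabins

Total absorption A₁ = 193.5·0.11 + 13.8·0.81 + 312.8·0.02 + 9.4·0.03 + 18.3·0.03 + 312.8·0.10
  = 21.285 + 11.178 + 6.256 + 0.282 + 0.549 + 31.280 = 70.830 sq m sabins.
For T = 1.22 s, need A₂ = 0.161·V/T = 0.161·1032.372/1.22 = 136.239 sabins.
Additional absorption ΔA = 136.239 − 70.830 = 65.4 sabins.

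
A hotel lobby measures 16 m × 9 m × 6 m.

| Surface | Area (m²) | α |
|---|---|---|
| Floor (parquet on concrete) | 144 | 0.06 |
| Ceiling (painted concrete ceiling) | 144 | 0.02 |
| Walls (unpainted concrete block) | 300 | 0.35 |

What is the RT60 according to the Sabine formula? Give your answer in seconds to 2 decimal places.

Equivalent absorption area: A = 144*0.06 + 144*0.02 + 300*0.35 = 116.520 m².
V = 16·9·6 = 864 m³.
T = 0.161 V/A = 0.161·864/116.520 = 1.19 s.

1.19 sec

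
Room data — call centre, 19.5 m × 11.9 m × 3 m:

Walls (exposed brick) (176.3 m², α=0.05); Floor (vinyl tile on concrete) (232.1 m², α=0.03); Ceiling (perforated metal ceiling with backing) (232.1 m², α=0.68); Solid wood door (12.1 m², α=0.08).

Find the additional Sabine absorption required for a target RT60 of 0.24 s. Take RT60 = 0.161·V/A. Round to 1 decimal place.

A₁ = Σ Sᵢαᵢ = 176.3*0.05 + 232.1*0.03 + 232.1*0.68 + 12.1*0.08 = 174.574 sabins.
Target A₂ = 0.161·696.15/0.24 = 467.001 sabins (V = 696.15 m³).
Shortfall: 467.001 − 174.574 = 292.4 sabins.

292.4 sabins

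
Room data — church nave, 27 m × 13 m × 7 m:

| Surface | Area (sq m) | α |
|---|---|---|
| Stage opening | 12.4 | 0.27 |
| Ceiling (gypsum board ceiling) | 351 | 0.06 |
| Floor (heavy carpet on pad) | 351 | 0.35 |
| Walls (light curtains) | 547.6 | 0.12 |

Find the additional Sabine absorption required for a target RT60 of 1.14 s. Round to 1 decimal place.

134.0 sabins

Total absorption A₁ = 12.4×0.27 + 351×0.06 + 351×0.35 + 547.6×0.12
  = 3.348 + 21.060 + 122.850 + 65.712 = 212.970 sq m sabins.
For T = 1.14 s, need A₂ = 0.161·V/T = 0.161·2457/1.14 = 346.997 sabins.
ΔA = A₂ − A₁ = 346.997 − 212.970 = 134.0 sabins.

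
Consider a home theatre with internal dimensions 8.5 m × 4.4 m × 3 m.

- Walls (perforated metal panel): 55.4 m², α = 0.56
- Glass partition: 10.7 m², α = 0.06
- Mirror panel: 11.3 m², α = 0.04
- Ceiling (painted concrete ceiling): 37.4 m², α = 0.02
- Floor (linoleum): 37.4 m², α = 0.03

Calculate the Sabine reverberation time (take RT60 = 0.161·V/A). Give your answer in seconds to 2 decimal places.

Total absorption A = 55.4*0.56 + 10.7*0.06 + 11.3*0.04 + 37.4*0.02 + 37.4*0.03
  = 31.024 + 0.642 + 0.452 + 0.748 + 1.122 = 33.988 m² sabins.
Room volume: 112.2 m³.
RT60 = 0.161 · V / A = 0.161 × 112.2 / 33.988 = 0.53 s.

0.53 s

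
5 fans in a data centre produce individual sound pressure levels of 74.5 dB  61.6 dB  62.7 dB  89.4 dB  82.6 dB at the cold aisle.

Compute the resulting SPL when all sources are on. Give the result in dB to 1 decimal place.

Σ 10^(Lᵢ/10) = 1.084e+09.
L_total = 10·log₁₀(1.084e+09) = 90.4 dB.

90.4 dB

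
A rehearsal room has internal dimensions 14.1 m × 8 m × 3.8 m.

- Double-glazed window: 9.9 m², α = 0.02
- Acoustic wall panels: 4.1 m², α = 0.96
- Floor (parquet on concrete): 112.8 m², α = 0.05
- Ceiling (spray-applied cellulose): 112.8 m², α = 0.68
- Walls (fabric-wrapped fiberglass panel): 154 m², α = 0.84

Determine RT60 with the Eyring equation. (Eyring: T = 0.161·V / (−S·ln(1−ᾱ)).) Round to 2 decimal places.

0.22 s

S = Σ Sᵢ = 393.6 m².
Absorption A = 9.9×0.02 + 4.1×0.96 + 112.8×0.05 + 112.8×0.68 + 154×0.84 = 215.838 sabins.
ᾱ = 215.838 / 393.6 = 0.5484.
−S·ln(1−ᾱ) = −393.6 × ln(1 − 0.5484) = 312.896.
V = 14.1 × 8 × 3.8 = 428.64 m³.
RT60 = 0.161 × 428.64 / 312.896 = 0.22 s.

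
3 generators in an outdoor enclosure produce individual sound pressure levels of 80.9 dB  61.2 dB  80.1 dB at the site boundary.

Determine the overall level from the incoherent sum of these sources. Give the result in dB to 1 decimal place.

Σ 10^(Lᵢ/10) = 2.267e+08.
Combined level = 10 log₁₀(2.267e+08) = 83.6 dB.

83.6 dB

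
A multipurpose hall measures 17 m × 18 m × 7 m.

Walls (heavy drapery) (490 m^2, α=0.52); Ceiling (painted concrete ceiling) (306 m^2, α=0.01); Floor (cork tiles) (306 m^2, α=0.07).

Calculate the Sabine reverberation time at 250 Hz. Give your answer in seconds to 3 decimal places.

Total absorption A = 490×0.52 + 306×0.01 + 306×0.07
  = 254.800 + 3.060 + 21.420 = 279.280 m^2 sabins.
Room volume: 2142 m³.
Sabine: RT60 = 0.161 × 2142 / 279.280 = 1.235 s.

1.235 s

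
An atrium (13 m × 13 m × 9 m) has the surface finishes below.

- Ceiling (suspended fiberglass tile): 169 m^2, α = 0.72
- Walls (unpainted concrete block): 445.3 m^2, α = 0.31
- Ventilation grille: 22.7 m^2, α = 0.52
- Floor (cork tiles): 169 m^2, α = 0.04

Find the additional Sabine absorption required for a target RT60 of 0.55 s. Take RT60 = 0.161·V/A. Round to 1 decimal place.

167.0 sabins

Summing Sᵢαᵢ: 121.680 + 138.043 + 11.804 + 6.760 → A₁ = 278.287 sabins.
V = 1521 m³. Required absorption A₂ = 0.161 × 1521 / 0.55 = 445.238 sabins.
Additional absorption ΔA = 445.238 − 278.287 = 167.0 sabins.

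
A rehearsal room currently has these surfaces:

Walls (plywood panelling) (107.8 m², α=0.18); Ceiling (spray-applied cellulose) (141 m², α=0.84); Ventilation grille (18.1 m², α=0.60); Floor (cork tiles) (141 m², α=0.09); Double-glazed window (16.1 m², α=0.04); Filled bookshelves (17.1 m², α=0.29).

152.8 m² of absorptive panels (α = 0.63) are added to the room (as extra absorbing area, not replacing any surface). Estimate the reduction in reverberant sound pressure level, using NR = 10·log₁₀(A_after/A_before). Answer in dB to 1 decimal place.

Equivalent absorption area: A_before = 107.8*0.18 + 141*0.84 + 18.1*0.60 + 141*0.09 + 16.1*0.04 + 17.1*0.29 = 166.997 m².
Added absorption = 152.8 × 0.63 = 96.264 sabins.
New total A_after = 263.261 sabins.
Reduction = 10 log₁₀(A_after/A_before) = 10 log₁₀(1.5764) = 2.0 dB.

2.0 dB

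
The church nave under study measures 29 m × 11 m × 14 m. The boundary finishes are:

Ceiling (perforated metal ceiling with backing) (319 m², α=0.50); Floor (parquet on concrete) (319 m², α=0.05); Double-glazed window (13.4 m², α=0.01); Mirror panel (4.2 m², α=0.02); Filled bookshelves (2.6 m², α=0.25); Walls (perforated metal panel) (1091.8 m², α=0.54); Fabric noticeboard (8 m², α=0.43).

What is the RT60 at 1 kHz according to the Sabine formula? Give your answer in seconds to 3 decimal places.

Total absorption A = 319·0.50 + 319·0.05 + 13.4·0.01 + 4.2·0.02 + 2.6·0.25 + 1091.8·0.54 + 8·0.43
  = 159.500 + 15.950 + 0.134 + 0.084 + 0.650 + 589.572 + 3.440 = 769.330 m² sabins.
Room volume: 4466 m³.
RT60 = 0.161 · V / A = 0.161 × 4466 / 769.330 = 0.935 s.

0.935 s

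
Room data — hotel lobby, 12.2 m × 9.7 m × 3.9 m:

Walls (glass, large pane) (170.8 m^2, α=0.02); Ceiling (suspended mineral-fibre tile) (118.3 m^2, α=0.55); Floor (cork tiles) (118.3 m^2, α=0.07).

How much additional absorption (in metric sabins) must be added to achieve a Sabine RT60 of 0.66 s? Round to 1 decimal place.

Equivalent absorption area: A₁ = 170.8*0.02 + 118.3*0.55 + 118.3*0.07 = 76.762 m^2.
Target A₂ = 0.161·461.526/0.66 = 112.584 sabins (V = 461.526 m³).
ΔA = A₂ − A₁ = 112.584 − 76.762 = 35.8 sabins.

35.8 sabins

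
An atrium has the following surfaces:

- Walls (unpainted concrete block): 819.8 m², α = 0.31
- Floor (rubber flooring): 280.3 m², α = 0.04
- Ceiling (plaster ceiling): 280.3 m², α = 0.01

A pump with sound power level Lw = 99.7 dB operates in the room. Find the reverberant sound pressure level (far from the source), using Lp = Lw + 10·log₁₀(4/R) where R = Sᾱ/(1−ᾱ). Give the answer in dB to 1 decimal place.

A = 268.153 sabins; S = 1380.4 m².
ᾱ = 268.153/1380.4 = 0.1943; R = Sᾱ/(1−ᾱ) = 268.153/(1−0.1943) = 332.820 m².
Lp = 99.7 + 10·log₁₀(4/332.820) = 99.7 + (-19.20) = 80.5 dB.

80.5 dB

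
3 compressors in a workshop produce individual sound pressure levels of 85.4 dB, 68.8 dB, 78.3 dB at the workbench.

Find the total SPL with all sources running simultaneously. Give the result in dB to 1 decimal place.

86.3 dB

Sum in the linear (power) domain: Σ 10^(Lᵢ/10) = 10^(85.4/10) + 10^(68.8/10) + 10^(78.3/10) = 4.219e+08.
Combined level = 10 log₁₀(4.219e+08) = 86.3 dB.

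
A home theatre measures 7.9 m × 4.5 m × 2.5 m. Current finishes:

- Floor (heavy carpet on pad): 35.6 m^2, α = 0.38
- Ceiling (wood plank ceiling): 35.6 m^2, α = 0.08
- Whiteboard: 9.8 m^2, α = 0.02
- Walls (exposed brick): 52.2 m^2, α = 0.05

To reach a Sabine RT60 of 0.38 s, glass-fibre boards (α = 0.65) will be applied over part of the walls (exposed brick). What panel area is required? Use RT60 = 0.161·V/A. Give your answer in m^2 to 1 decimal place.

30.8

Summing Sᵢαᵢ: 13.528 + 2.848 + 0.196 + 2.610 → A₁ = 19.182 sabins.
V = 88.875 m³. Target absorption A₂ = 0.161 × 88.875 / 0.38 = 37.655 sabins.
ΔA needed = 37.655 − 19.182 = 18.473 sabins.
Net gain per m^2: Δα = 0.65 − 0.05 = 0.60.
Area = ΔA/Δα = 18.473/0.60 = 30.8 m^2.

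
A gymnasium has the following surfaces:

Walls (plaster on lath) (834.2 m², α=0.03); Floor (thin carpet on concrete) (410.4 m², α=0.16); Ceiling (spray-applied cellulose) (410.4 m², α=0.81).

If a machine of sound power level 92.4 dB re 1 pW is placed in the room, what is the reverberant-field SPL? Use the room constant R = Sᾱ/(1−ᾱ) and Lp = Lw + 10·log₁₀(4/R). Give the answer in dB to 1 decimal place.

70.9 dB

A = 423.114 sabins; S = 1655.0 m².
ᾱ = 423.114/1655.0 = 0.2557; R = Sᾱ/(1−ᾱ) = 423.114/(1−0.2557) = 568.472 m².
Lp = Lw + 10 log₁₀(4/R) = 92.4 -21.53 = 70.9 dB.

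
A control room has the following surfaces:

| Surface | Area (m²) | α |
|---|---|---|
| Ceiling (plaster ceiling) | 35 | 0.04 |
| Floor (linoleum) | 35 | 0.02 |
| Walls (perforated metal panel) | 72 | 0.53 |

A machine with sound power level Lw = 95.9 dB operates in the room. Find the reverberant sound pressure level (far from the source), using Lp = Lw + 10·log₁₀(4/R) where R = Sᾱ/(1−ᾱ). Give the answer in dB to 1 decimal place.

Σ(Sᵢαᵢ) = 35·0.04 + 35·0.02 + 72·0.53 = 40.260; total area S = 142.0 m².
ᾱ = 0.2835, so room constant R = A/(1−ᾱ) = 56.190 m².
Lp = Lw + 10 log₁₀(4/R) = 95.9 -11.48 = 84.4 dB.

84.4 dB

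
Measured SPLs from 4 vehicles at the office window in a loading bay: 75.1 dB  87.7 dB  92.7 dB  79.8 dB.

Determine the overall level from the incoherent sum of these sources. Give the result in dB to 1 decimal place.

94.1 dB

Σ 10^(Lᵢ/10) = 2.579e+09.
L_total = 10·log₁₀(2.579e+09) = 94.1 dB.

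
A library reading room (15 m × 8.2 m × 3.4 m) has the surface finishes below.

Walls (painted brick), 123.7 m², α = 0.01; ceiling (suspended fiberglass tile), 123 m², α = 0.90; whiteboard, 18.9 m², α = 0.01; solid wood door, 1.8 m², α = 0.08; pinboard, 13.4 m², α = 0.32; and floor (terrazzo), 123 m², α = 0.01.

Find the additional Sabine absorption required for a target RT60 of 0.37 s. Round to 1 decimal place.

A₁ = Σ Sᵢαᵢ = 123.7·0.01 + 123·0.90 + 18.9·0.01 + 1.8·0.08 + 13.4·0.32 + 123·0.01 = 117.788 sabins.
For T = 0.37 s, need A₂ = 0.161·V/T = 0.161·418.2/0.37 = 181.974 sabins.
Additional absorption ΔA = 181.974 − 117.788 = 64.2 sabins.

64.2 sabins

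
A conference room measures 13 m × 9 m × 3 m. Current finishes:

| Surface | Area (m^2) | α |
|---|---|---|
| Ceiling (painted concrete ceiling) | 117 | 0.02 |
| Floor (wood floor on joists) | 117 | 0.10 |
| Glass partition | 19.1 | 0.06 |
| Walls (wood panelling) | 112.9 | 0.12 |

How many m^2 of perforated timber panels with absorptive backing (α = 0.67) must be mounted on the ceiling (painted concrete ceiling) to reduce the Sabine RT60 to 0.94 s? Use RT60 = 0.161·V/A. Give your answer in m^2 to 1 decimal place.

48.3

Total absorption A₁ = 117×0.02 + 117×0.10 + 19.1×0.06 + 112.9×0.12
  = 2.340 + 11.700 + 1.146 + 13.548 = 28.734 m^2 sabins.
V = 351 m³. Target absorption A₂ = 0.161 × 351 / 0.94 = 60.118 sabins.
Absorption to add: 60.118 − 28.734 = 31.384 sabins.
Net gain per m^2: Δα = 0.67 − 0.02 = 0.65.
Area = ΔA/Δα = 31.384/0.65 = 48.3 m^2.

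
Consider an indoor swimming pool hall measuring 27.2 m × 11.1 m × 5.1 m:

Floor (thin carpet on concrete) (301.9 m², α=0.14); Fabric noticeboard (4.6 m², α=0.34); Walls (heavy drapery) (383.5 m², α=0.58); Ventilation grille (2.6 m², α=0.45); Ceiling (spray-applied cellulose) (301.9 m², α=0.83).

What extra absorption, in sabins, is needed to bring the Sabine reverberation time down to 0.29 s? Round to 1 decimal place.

Equivalent absorption area: A₁ = 301.9×0.14 + 4.6×0.34 + 383.5×0.58 + 2.6×0.45 + 301.9×0.83 = 518.007 m².
For T = 0.29 s, need A₂ = 0.161·V/T = 0.161·1539.792/0.29 = 854.850 sabins.
ΔA = A₂ − A₁ = 854.850 − 518.007 = 336.8 sabins.

336.8 sabins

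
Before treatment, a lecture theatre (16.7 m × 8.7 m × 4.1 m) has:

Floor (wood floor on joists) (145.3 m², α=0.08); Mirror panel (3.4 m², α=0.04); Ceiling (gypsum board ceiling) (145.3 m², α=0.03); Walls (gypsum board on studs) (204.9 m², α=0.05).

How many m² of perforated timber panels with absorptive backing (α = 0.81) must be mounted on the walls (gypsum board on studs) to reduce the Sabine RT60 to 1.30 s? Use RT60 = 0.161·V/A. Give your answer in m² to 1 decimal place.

62.4

Summing Sᵢαᵢ: 11.624 + 0.136 + 4.359 + 10.245 → A₁ = 26.364 sabins.
Required A₂ = 0.161·595.689/1.30 = 73.774 sabins.
ΔA needed = 73.774 − 26.364 = 47.410 sabins.
Each m² of panel replacing the walls (gypsum board on studs) adds (0.81 − 0.05) = 0.76 sabins.
Panel area = 47.410 / 0.76 = 62.4 m².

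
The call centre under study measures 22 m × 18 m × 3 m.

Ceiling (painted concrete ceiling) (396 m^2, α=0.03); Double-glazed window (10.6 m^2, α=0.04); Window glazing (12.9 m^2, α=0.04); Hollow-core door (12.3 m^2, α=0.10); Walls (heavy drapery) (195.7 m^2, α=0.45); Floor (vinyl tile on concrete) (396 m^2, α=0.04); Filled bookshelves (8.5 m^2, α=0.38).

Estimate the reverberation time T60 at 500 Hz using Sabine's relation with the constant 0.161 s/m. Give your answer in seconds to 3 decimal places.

Total absorption A = 396·0.03 + 10.6·0.04 + 12.9·0.04 + 12.3·0.10 + 195.7·0.45 + 396·0.04 + 8.5·0.38
  = 11.880 + 0.424 + 0.516 + 1.230 + 88.065 + 15.840 + 3.230 = 121.185 m^2 sabins.
V = 22·18·3 = 1188 m³.
Sabine: RT60 = 0.161 × 1188 / 121.185 = 1.578 s.

1.578 s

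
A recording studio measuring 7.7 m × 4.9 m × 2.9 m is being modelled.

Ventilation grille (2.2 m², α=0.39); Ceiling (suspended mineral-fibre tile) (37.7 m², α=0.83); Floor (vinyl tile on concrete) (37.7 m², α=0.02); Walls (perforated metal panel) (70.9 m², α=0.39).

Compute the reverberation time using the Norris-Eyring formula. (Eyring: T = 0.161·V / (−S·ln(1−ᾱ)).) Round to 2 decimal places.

S = Σ Sᵢ = 148.5 m².
Σ(Sᵢαᵢ) = 2.2×0.39 + 37.7×0.83 + 37.7×0.02 + 70.9×0.39 = 60.554.
Mean coefficient ᾱ = A/S = 0.4078.
Eyring denominator: −S ln(1−ᾱ) = 77.801.
V = 7.7 × 4.9 × 2.9 = 109.417 m³.
RT60 = 0.161 × 109.417 / 77.801 = 0.23 s.

0.23 seconds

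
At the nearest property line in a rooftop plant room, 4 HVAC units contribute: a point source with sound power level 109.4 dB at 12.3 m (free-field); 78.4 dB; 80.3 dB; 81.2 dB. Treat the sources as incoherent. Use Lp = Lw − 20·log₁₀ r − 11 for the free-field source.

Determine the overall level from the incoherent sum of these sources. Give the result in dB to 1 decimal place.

Source at 12.3 m: Lp = 109.4 − 20·log₁₀(12.3) − 11 = 76.6 dB.
Converting to relative power and adding: 10^(76.6/10) + 10^(78.4/10) + 10^(80.3/10) + 10^(81.2/10) = 3.539e+08.
Back to dB: 10·log₁₀ Σ = 85.5 dB.

85.5 dB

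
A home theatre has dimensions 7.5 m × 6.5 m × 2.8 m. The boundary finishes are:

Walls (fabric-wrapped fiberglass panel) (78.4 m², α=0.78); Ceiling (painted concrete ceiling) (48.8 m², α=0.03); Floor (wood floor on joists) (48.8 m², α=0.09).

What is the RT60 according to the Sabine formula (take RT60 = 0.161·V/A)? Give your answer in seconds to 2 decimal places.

Equivalent absorption area: A = 78.4×0.78 + 48.8×0.03 + 48.8×0.09 = 67.008 m².
Room volume: 136.5 m³.
Sabine: RT60 = 0.161 × 136.5 / 67.008 = 0.33 s.

0.33 s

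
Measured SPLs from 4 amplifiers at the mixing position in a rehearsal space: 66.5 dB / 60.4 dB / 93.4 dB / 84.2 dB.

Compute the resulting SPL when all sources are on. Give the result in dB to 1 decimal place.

93.9 dB

Sum in the linear (power) domain: Σ 10^(Lᵢ/10) = 10^(66.5/10) + 10^(60.4/10) + 10^(93.4/10) + 10^(84.2/10) = 2.456e+09.
Back to dB: 10·log₁₀ Σ = 93.9 dB.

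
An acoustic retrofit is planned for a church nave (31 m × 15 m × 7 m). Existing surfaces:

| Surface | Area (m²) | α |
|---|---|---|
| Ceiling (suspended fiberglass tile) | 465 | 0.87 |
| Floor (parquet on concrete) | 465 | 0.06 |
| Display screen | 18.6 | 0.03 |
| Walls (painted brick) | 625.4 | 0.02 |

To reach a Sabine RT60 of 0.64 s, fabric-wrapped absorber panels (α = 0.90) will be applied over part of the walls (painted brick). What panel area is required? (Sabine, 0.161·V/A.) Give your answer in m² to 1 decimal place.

424.2

A₁ = Σ Sᵢαᵢ = 465*0.87 + 465*0.06 + 18.6*0.03 + 625.4*0.02 = 445.516 sabins.
Required A₂ = 0.161·3255/0.64 = 818.836 sabins.
ΔA needed = 818.836 − 445.516 = 373.320 sabins.
Net gain per m²: Δα = 0.90 − 0.02 = 0.88.
Panel area = 373.320 / 0.88 = 424.2 m².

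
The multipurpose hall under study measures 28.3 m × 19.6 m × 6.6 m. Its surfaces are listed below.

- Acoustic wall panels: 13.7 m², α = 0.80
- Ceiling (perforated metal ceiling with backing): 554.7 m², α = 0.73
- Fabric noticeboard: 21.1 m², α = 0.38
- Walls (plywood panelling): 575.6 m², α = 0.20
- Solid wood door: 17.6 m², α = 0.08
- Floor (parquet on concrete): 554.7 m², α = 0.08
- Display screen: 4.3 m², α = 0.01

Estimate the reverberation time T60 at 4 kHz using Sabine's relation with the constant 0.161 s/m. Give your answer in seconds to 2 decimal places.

Summing Sᵢαᵢ: 10.960 + 404.931 + 8.018 + 115.120 + 1.408 + 44.376 + 0.043 → A = 584.856 sabins.
Room volume: 3660.888 m³.
Sabine: RT60 = 0.161 × 3660.888 / 584.856 = 1.01 s.

1.01 sec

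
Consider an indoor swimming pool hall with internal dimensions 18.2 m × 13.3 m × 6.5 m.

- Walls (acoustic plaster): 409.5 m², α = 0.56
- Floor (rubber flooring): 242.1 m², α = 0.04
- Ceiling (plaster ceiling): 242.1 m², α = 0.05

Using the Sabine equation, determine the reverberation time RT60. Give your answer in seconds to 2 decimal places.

A = Σ Sᵢαᵢ = 409.5·0.56 + 242.1·0.04 + 242.1·0.05 = 251.109 sabins.
V = 18.2·13.3·6.5 = 1573.39 m³.
RT60 = 0.161 · V / A = 0.161 × 1573.39 / 251.109 = 1.01 s.

1.01 s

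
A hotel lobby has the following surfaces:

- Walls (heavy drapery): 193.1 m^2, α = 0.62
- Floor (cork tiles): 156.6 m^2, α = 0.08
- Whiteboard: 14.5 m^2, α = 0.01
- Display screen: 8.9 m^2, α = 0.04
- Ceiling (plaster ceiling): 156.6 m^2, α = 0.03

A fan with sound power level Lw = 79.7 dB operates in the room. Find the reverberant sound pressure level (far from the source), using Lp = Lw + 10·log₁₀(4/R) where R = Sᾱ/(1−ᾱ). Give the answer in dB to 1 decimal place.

Σ(Sᵢαᵢ) = 193.1·0.62 + 156.6·0.08 + 14.5·0.01 + 8.9·0.04 + 156.6·0.03 = 137.449; total area S = 529.7 m^2.
ᾱ = 137.449/529.7 = 0.2595; R = Sᾱ/(1−ᾱ) = 137.449/(1−0.2595) = 185.616 m^2.
Lp = 79.7 + 10·log₁₀(4/185.616) = 79.7 + (-16.67) = 63.0 dB.

63.0 dB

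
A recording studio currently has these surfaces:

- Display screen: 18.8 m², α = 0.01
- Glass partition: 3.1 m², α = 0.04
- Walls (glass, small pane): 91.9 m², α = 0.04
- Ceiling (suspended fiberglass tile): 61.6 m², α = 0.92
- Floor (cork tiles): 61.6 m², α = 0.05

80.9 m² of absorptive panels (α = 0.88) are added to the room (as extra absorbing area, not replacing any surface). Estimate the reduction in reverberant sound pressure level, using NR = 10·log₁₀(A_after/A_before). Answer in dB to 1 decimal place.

3.3 dB

Equivalent absorption area: A_before = 18.8·0.01 + 3.1·0.04 + 91.9·0.04 + 61.6·0.92 + 61.6·0.05 = 63.740 m².
Added absorption = 80.9 × 0.88 = 71.192 sabins.
A_after = 63.740 + 71.192 = 134.932 sabins.
Reduction = 10 log₁₀(A_after/A_before) = 10 log₁₀(2.1169) = 3.3 dB.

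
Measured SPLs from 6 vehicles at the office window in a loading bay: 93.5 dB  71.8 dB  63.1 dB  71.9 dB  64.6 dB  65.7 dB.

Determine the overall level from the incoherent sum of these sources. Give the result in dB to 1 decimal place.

93.6 dB

Sum in the linear (power) domain: Σ 10^(Lᵢ/10) = 10^(93.5/10) + 10^(71.8/10) + 10^(63.1/10) + 10^(71.9/10) + 10^(64.6/10) + 10^(65.7/10) = 2.278e+09.
Combined level = 10 log₁₀(2.278e+09) = 93.6 dB.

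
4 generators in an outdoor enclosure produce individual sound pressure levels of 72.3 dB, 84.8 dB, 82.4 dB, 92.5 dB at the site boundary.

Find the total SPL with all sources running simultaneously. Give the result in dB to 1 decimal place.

93.6 dB

Converting to relative power and adding: 10^(72.3/10) + 10^(84.8/10) + 10^(82.4/10) + 10^(92.5/10) = 2.271e+09.
L_total = 10·log₁₀(2.271e+09) = 93.6 dB.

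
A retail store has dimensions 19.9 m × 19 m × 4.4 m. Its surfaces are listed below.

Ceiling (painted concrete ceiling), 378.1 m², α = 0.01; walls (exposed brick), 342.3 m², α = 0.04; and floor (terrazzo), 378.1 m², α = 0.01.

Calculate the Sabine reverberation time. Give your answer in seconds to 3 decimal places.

Summing Sᵢαᵢ: 3.781 + 13.692 + 3.781 → A = 21.254 sabins.
V = 19.9·19·4.4 = 1663.64 m³.
RT60 = 0.161 · V / A = 0.161 × 1663.64 / 21.254 = 12.602 s.

12.602 s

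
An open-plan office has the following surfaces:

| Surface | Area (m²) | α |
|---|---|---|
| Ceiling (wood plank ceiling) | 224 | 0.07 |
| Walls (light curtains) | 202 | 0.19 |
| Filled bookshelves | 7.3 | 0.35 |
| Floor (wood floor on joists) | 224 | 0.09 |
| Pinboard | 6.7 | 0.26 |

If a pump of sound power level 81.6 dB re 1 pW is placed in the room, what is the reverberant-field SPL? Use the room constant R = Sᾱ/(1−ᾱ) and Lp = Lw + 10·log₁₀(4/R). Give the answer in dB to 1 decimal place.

68.1 dB

Σ(Sᵢαᵢ) = 224·0.07 + 202·0.19 + 7.3·0.35 + 224·0.09 + 6.7·0.26 = 78.517; total area S = 664.0 m².
ᾱ = 0.1182, so room constant R = A/(1−ᾱ) = 89.042 m².
Lp = 81.6 + 10·log₁₀(4/89.042) = 81.6 + (-13.48) = 68.1 dB.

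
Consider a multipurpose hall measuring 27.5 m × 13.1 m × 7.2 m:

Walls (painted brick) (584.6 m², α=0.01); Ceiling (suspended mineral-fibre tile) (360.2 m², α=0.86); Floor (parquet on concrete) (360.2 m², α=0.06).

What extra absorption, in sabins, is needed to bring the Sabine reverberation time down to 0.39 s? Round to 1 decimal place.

733.5 sabins

Summing Sᵢαᵢ: 5.846 + 309.772 + 21.612 → A₁ = 337.230 sabins.
V = 2593.8 m³. Required absorption A₂ = 0.161 × 2593.8 / 0.39 = 1070.774 sabins.
Shortfall: 1070.774 − 337.230 = 733.5 sabins.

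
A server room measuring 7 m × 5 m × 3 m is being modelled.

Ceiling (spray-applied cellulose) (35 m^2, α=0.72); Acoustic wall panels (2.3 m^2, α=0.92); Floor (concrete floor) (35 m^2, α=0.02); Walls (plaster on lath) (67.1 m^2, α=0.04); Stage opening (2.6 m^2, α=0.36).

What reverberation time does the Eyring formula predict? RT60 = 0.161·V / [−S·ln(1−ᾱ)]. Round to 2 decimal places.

Total surface area S = 35 + 2.3 + 35 + 67.1 + 2.6 = 142.0 m^2.
Absorption A = 35·0.72 + 2.3·0.92 + 35·0.02 + 67.1·0.04 + 2.6·0.36 = 31.636 sabins.
Mean coefficient ᾱ = A/S = 0.2228.
Eyring denominator: −S ln(1−ᾱ) = 35.792.
V = 7 × 5 × 3 = 105 m³.
RT60 = 0.161 × 105 / 35.792 = 0.47 s.

0.47 s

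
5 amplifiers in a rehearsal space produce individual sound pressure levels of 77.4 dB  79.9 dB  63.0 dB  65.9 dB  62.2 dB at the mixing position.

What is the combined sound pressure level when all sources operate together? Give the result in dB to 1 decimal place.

82.0 dB

Sum in the linear (power) domain: Σ 10^(Lᵢ/10) = 10^(77.4/10) + 10^(79.9/10) + 10^(63.0/10) + 10^(65.9/10) + 10^(62.2/10) = 1.602e+08.
L_total = 10·log₁₀(1.602e+08) = 82.0 dB.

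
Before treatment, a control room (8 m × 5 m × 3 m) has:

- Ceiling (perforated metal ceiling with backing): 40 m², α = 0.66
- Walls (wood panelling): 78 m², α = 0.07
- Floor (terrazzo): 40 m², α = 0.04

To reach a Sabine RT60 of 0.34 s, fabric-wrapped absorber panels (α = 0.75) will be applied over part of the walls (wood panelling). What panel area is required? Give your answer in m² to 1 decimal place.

34.4

A₁ = Σ Sᵢαᵢ = 40×0.66 + 78×0.07 + 40×0.04 = 33.460 sabins.
V = 120 m³. Target absorption A₂ = 0.161 × 120 / 0.34 = 56.824 sabins.
Absorption to add: 56.824 − 33.460 = 23.364 sabins.
Each m² of panel replacing the walls (wood panelling) adds (0.75 − 0.07) = 0.68 sabins.
Panel area = 23.364 / 0.68 = 34.4 m².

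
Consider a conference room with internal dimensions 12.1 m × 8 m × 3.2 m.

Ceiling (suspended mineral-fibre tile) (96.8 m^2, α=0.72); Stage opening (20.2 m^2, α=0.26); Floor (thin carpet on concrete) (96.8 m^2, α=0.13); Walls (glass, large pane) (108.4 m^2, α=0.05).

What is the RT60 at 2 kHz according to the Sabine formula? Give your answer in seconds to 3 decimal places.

0.537 s

A = Σ Sᵢαᵢ = 96.8·0.72 + 20.2·0.26 + 96.8·0.13 + 108.4·0.05 = 92.952 sabins.
Room volume: 309.76 m³.
T = 0.161 V/A = 0.161·309.76/92.952 = 0.537 s.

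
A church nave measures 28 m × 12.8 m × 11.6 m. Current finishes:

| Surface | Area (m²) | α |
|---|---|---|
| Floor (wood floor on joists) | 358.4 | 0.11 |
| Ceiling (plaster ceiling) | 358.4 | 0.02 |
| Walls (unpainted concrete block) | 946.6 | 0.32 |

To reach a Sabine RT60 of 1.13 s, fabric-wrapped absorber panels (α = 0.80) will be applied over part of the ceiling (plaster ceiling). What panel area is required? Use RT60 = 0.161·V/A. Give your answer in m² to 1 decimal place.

Total absorption A₁ = 358.4·0.11 + 358.4·0.02 + 946.6·0.32
  = 39.424 + 7.168 + 302.912 = 349.504 m² sabins.
Required A₂ = 0.161·4157.44/1.13 = 592.343 sabins.
Absorption to add: 592.343 − 349.504 = 242.839 sabins.
Net gain per m²: Δα = 0.80 − 0.02 = 0.78.
Panel area = 242.839 / 0.78 = 311.3 m².

311.3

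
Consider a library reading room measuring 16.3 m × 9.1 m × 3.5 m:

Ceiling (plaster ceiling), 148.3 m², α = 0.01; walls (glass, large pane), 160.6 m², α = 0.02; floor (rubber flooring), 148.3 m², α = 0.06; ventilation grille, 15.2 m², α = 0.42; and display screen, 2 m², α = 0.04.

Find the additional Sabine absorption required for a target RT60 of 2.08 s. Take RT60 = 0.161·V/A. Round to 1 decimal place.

20.1 sabins

A₁ = Σ Sᵢαᵢ = 148.3×0.01 + 160.6×0.02 + 148.3×0.06 + 15.2×0.42 + 2×0.04 = 20.057 sabins.
V = 519.155 m³. Required absorption A₂ = 0.161 × 519.155 / 2.08 = 40.185 sabins.
ΔA = A₂ − A₁ = 40.185 − 20.057 = 20.1 sabins.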